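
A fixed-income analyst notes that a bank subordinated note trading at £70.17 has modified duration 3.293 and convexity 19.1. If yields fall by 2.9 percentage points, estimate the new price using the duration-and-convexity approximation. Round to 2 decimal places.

£77.43

Duration effect: -D_mod·Δy = -3.293 × (-0.029) = +0.095497
Convexity effect: ½·C·(Δy)² = 0.5 × 19.1 × (-0.029)² = +0.00803155
ΔP/P ≈ +0.095497 + 0.00803155 = +0.10352855
New price ≈ 70.17 × (1 + 0.10352855) = 77.4345983535.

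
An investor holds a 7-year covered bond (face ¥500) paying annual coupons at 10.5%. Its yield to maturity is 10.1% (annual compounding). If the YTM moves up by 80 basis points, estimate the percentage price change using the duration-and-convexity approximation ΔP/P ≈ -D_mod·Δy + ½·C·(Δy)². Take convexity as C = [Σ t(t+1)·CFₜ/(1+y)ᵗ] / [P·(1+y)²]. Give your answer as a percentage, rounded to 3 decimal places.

-3.757%

With y = 0.101:
  t   CF        PV=CF/(1+0.101)^t    t·PV        t(t+1)·PV
  1        52.50        47.6839        47.6839          95.3678
  2        52.50        43.3096        86.6193         259.8579
  3        52.50        39.3366       118.0099         472.0398
  4        52.50        35.7281       142.9124         714.5622
  5        52.50        32.4506       162.2530         973.5179
  6        52.50        29.4737       176.8425       1,237.8975
  7       552.50       281.7222     1,972.0553      15,776.4424
  Σ                    509.7049     2,706.3764      19,529.6855
P = 509.7049; D_Mac = 5.30969 yrs; D_mod = 4.82261 yrs; C = 31.60835.
Duration effect: -4.82261 × (+0.008) = -0.038581
Convexity effect: 0.5 × 31.60835 × (0.008)² = +0.0010115
ΔP/P ≈ -0.038581 + 0.0010115 = -0.037569 = -3.7569%.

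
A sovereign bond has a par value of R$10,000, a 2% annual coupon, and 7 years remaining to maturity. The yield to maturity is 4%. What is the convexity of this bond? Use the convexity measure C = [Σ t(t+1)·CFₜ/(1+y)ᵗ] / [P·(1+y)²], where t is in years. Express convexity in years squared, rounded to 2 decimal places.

With y = 0.04:
  t   CF        PV=CF/(1+0.04)^t    t·PV        t(t+1)·PV
  1       200.00       192.3077       192.3077         384.6154
  2       200.00       184.9112       369.8225       1,109.4675
  3       200.00       177.7993       533.3978       2,133.5913
  4       200.00       170.9608       683.8434       3,419.2168
  5       200.00       164.3854       821.9271       4,931.5626
  6       200.00       158.0629       948.3774       6,638.6420
  7    10,200.00     7,751.1617    54,258.1319     434,065.0549
  Σ                  8,799.5891    57,807.8077     452,682.1504
P = 8,799.5891.
Convexity = Σ t(t+1)·PV / [P·(1+y)²] = 452,682.1504 / (8,799.5891 × 1.081600) = 47.56246.

47.56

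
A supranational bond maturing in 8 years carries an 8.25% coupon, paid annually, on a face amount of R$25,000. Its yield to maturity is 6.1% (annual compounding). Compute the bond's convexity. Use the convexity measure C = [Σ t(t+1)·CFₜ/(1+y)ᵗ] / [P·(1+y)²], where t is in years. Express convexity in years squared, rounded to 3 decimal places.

45.931

With y = 0.061:
  t   CF        PV=CF/(1+0.061)^t    t·PV        t(t+1)·PV
  1     2,062.50     1,943.9208     1,943.9208       3,887.8417
  2     2,062.50     1,832.1591     3,664.3182      10,992.9547
  3     2,062.50     1,726.8229     5,180.4688      20,721.8751
  4     2,062.50     1,627.5428     6,510.1713      32,550.8563
  5     2,062.50     1,533.9706     7,669.8530      46,019.1182
  6     2,062.50     1,445.7781     8,674.6688      60,722.6819
  7     2,062.50     1,362.6561     9,538.5928      76,308.7425
  8    27,062.50    16,851.7436   134,813.9487   1,213,325.5386
  Σ                 28,324.5941   177,995.9425   1,464,529.6089
P = 28,324.5941.
Convexity = Σ t(t+1)·PV / [P·(1+y)²] = 1,464,529.6089 / (28,324.5941 × 1.125721) = 45.93077.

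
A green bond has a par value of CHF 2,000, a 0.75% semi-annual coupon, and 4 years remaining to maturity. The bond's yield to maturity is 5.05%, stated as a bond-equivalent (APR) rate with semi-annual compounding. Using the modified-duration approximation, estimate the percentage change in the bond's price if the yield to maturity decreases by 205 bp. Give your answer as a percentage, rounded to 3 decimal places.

+7.883%

Periodic yield y = 0.02525. Modified duration first:
  t   CF        PV=CF/(1+0.02525)^t    t·PV
  1         7.50         7.3153         7.3153
  2         7.50         7.1351        14.2703
  3         7.50         6.9594        20.8782
  4         7.50         6.7880        27.1520
  5         7.50         6.6208        33.1041
  6         7.50         6.4578        38.7466
  7         7.50         6.2987        44.0911
  8     2,007.50     1,644.4373    13,155.4987
  Σ                  1,692.0125    13,341.0564
P = 1,692.0125; D_Mac = 7.88473 half-year periods = 3.94236 yrs; D_mod = 3.94236/(1+0.02525) = 3.84527 yrs.
ΔP/P ≈ -D_mod · Δy = -3.84527 × (-0.0205) = +0.078828 = +7.8828%.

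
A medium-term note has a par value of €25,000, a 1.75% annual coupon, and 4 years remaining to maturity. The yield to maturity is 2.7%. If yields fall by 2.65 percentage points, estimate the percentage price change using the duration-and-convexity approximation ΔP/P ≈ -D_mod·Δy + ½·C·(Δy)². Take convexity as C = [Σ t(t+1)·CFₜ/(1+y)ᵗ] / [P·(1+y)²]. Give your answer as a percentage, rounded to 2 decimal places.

With y = 0.027:
  t   CF        PV=CF/(1+0.027)^t    t·PV        t(t+1)·PV
  1       437.50       425.9981       425.9981         851.9961
  2       437.50       414.7985       829.5970       2,488.7910
  3       437.50       403.8934     1,211.6801       4,846.7205
  4    25,437.50    22,866.1292    91,464.5166     457,322.5831
  Σ                 24,110.8191    93,931.7918     465,510.0906
P = 24,110.8191; D_Mac = 3.89584 yrs; D_mod = 3.79341 yrs; C = 18.30527.
Duration effect: -3.79341 × (-0.0265) = +0.100525
Convexity effect: 0.5 × 18.30527 × (-0.0265)² = +0.0064274
ΔP/P ≈ +0.100525 + 0.0064274 = +0.106953 = +10.6953%.

+10.70%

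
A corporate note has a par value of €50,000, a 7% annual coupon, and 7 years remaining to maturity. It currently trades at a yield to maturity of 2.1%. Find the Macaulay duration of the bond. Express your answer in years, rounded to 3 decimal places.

5.943 years

Periodic yield y = 0.021. Discount each cash flow and weight by its year:
  t   CF        PV=CF/(1+0.021)^t    t·PV
  1     3,500.00     3,428.0118     3,428.0118
  2     3,500.00     3,357.5042     6,715.0083
  3     3,500.00     3,288.4468     9,865.3403
  4     3,500.00     3,220.8098    12,883.2391
  5     3,500.00     3,154.5639    15,772.8197
  6     3,500.00     3,089.6806    18,538.0839
  7    53,500.00    46,256.5872   323,796.1104
  Σ                 65,795.6043   390,998.6134
Price P = Σ PV = 65,795.6043.
Macaulay duration = Σ(t·PV) / P = 390,998.6134 / 65,795.6043 = 5.94263 years.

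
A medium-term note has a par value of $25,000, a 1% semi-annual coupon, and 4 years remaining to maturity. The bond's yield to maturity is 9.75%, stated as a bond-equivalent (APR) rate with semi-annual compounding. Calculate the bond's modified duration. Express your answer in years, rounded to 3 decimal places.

Periodic yield y = 0.04875. First find Macaulay duration:
  t   CF        PV=CF/(1+0.04875)^t    t·PV
  1       125.00       119.1895       119.1895
  2       125.00       113.6491       227.2982
  3       125.00       108.3663       325.0988
  4       125.00       103.3290       413.3159
  5       125.00        98.5258       492.6292
  6       125.00        93.9460       563.6758
  7       125.00        89.5790       627.0530
  8    25,125.00    17,168.4180   137,347.3444
  Σ                 17,895.0027   140,115.6048
P = 17,895.0027; Macaulay duration = 140,115.6048 / 17,895.0027 = 7.82987 half-year periods = 3.91494 years.
Modified duration = D_Mac / (1 + y) = 3.91494 / 1.04875 = 3.73296 years.

3.733 years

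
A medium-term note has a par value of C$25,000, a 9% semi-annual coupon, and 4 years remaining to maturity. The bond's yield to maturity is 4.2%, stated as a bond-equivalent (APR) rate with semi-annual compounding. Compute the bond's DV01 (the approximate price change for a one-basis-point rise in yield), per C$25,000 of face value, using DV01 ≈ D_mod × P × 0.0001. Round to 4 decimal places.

C$10.0586

Periodic yield y = 0.021.
  t   CF        PV=CF/(1+0.021)^t    t·PV
  1     1,125.00     1,101.8609     1,101.8609
  2     1,125.00     1,079.1978     2,158.3955
  3     1,125.00     1,057.0008     3,171.0023
  4     1,125.00     1,035.2603     4,141.0411
  5     1,125.00     1,013.9670     5,069.8349
  6     1,125.00       993.1116     5,958.6698
  7     1,125.00       972.6852     6,808.7967
  8    26,125.00    22,123.3231   176,986.5850
  Σ                 29,376.4067   205,396.1862
P = 29,376.4067; D_Mac = 6.99188 half-year periods = 3.49594 yrs; D_mod = 3.42403 yrs.
DV01 ≈ 3.42403 × 29,376.4067 × 0.0001 = 10.058579.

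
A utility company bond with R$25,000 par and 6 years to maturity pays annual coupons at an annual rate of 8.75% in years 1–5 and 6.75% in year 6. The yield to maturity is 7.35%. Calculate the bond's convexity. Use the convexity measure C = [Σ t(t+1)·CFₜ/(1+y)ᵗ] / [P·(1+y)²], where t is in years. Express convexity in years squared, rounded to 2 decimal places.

With y = 0.0735:
  t   CF        PV=CF/(1+0.0735)^t    t·PV        t(t+1)·PV
  1     2,187.50     2,037.7271     2,037.7271       4,075.4541
  2     2,187.50     1,898.2087     3,796.4174      11,389.2523
  3     2,187.50     1,768.2429     5,304.7286      21,218.9144
  4     2,187.50     1,647.1755     6,588.7019      32,943.5094
  5     2,187.50     1,534.3973     7,671.9864      46,031.9182
  6    26,687.50    17,437.9569   104,627.7414     732,394.1895
  Σ                 26,323.7083   130,027.3027     848,053.2380
P = 26,323.7083.
Convexity = Σ t(t+1)·PV / [P·(1+y)²] = 848,053.2380 / (26,323.7083 × 1.152402) = 27.95580.

27.96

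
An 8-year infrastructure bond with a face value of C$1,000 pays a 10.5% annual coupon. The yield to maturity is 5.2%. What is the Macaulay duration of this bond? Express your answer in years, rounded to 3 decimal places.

Periodic yield y = 0.052. Discount each cash flow and weight by its year:
  t   CF        PV=CF/(1+0.052)^t    t·PV
  1       105.00        99.8099        99.8099
  2       105.00        94.8763       189.7526
  3       105.00        90.1866       270.5598
  4       105.00        85.7287       342.9149
  5       105.00        81.4912       407.4559
  6       105.00        77.4631       464.7786
  7       105.00        73.6341       515.4389
  8     1,105.00       736.6079     5,892.8630
  Σ                  1,339.7978     8,183.5736
Price P = Σ PV = 1,339.7978.
Macaulay duration = Σ(t·PV) / P = 8,183.5736 / 1,339.7978 = 6.10807 years.

6.108 years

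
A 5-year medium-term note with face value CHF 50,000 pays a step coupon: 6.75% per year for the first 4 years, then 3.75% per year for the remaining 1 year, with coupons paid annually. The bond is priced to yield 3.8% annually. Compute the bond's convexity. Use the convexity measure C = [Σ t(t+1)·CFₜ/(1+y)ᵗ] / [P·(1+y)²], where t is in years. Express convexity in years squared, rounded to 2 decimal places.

With y = 0.038:
  t   CF        PV=CF/(1+0.038)^t    t·PV        t(t+1)·PV
  1     3,375.00     3,251.4451     3,251.4451       6,502.8902
  2     3,375.00     3,132.4134     6,264.8268      18,794.4803
  3     3,375.00     3,017.7393     9,053.2179      36,212.8714
  4     3,375.00     2,907.2633    11,629.0531      58,145.2656
  5    51,875.00    43,049.8202   215,249.1011   1,291,494.6067
  Σ                 55,358.6813   245,447.6439   1,411,150.1141
P = 55,358.6813.
Convexity = Σ t(t+1)·PV / [P·(1+y)²] = 1,411,150.1141 / (55,358.6813 × 1.077444) = 23.65880.

23.66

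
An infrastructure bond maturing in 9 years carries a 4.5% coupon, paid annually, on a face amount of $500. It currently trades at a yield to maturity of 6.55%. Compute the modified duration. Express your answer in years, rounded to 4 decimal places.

7.0113 years

Periodic yield y = 0.0655. First find Macaulay duration:
  t   CF        PV=CF/(1+0.0655)^t    t·PV
  1        22.50        21.1168        21.1168
  2        22.50        19.8187        39.6374
  3        22.50        18.6004        55.8012
  4        22.50        17.4570        69.8279
  5        22.50        16.3838        81.9191
  6        22.50        15.3767        92.2599
  7        22.50        14.4314       101.0198
  8        22.50        13.5442       108.3540
  9       522.50       295.1924     2,656.7318
  Σ                    431.9215     3,226.6679
P = 431.9215; Macaulay duration = 3,226.6679 / 431.9215 = 7.47050 years.
Modified duration = D_Mac / (1 + y) = 7.47050 / 1.0655 = 7.01126 years.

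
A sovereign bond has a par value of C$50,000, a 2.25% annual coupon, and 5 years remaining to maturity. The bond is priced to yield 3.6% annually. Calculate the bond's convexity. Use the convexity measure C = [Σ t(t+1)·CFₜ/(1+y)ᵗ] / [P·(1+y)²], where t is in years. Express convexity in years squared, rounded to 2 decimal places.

26.29

With y = 0.036:
  t   CF        PV=CF/(1+0.036)^t    t·PV        t(t+1)·PV
  1     1,125.00     1,085.9073     1,085.9073       2,171.8147
  2     1,125.00     1,048.1731     2,096.3462       6,289.0386
  3     1,125.00     1,011.7501     3,035.2503      12,141.0012
  4     1,125.00       976.5928     3,906.3710      19,531.8552
  5    51,125.00    42,838.5285   214,192.6423   1,285,155.8536
  Σ                 46,960.9518   224,316.5172   1,325,289.5633
P = 46,960.9518.
Convexity = Σ t(t+1)·PV / [P·(1+y)²] = 1,325,289.5633 / (46,960.9518 × 1.073296) = 26.29386.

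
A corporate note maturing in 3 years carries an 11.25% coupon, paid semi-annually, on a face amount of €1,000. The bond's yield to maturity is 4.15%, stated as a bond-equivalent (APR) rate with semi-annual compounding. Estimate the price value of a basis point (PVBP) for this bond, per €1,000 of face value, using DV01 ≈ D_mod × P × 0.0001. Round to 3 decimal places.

€0.313

Periodic yield y = 0.02075.
  t   CF        PV=CF/(1+0.02075)^t    t·PV
  1        56.25        55.1065        55.1065
  2        56.25        53.9863       107.9726
  3        56.25        52.8889       158.6666
  4        56.25        51.8137       207.2550
  5        56.25        50.7605       253.8023
  6     1,056.25       933.7925     5,602.7551
  Σ                  1,198.3485     6,385.5582
P = 1,198.3485; D_Mac = 5.32863 half-year periods = 2.66432 yrs; D_mod = 2.61016 yrs.
DV01 ≈ 2.61016 × 1,198.3485 × 0.0001 = 0.312788.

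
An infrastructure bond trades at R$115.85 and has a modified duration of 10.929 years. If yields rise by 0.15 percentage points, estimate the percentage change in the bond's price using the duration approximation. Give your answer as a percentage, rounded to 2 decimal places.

Duration approximation: ΔP/P ≈ -D_mod · Δy = -10.929 × (+0.0015) = -0.0163935.
As a percentage: -1.63935%.

-1.64%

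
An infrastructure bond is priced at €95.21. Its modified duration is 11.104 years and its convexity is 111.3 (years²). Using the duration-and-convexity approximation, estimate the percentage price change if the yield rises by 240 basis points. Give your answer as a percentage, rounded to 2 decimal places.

-23.44%

Duration effect: -D_mod·Δy = -11.104 × (+0.024) = -0.266496
Convexity effect: ½·C·(Δy)² = 0.5 × 111.3 × (0.024)² = +0.0320544
ΔP/P ≈ -0.266496 + 0.0320544 = -0.2344416
= -23.44416%.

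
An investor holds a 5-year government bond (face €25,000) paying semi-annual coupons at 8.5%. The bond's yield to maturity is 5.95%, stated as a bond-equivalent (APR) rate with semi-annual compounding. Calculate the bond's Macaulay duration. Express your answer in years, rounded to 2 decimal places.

Periodic yield y = 0.02975. Discount each cash flow and weight by its period:
  t   CF        PV=CF/(1+0.02975)^t    t·PV
  1     1,062.50     1,031.8038     1,031.8038
  2     1,062.50     1,001.9945     2,003.9890
  3     1,062.50       973.0464     2,919.1391
  4     1,062.50       944.9346     3,779.7383
  5     1,062.50       917.6349     4,588.1746
  6     1,062.50       891.1240     5,346.7439
  7     1,062.50       865.3790     6,057.6528
  8     1,062.50       840.3777     6,723.0218
  9     1,062.50       816.0988     7,344.8891
  10   26,062.50    19,440.0808   194,400.8082
  Σ                 27,722.4745   234,195.9606
Price P = Σ PV = 27,722.4745.
Macaulay duration = Σ(t·PV) / P = 234,195.9606 / 27,722.4745 = 8.44787 half-year periods.
In years: 8.44787 / 2 = 4.22394 years.

4.22 years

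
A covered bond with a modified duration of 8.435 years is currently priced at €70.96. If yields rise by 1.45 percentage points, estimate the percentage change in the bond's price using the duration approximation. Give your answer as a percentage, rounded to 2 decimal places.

Duration approximation: ΔP/P ≈ -D_mod · Δy = -8.435 × (+0.0145) = -0.1223075.
As a percentage: -12.23075%.

-12.23%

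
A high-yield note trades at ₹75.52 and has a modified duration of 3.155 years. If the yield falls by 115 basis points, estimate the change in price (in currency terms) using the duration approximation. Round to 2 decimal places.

Duration approximation: ΔP/P ≈ -D_mod · Δy = -3.155 × (-0.0115) = +0.0362825.
ΔP ≈ 75.52 × (+0.0362825) = +2.7400544.

+₹2.74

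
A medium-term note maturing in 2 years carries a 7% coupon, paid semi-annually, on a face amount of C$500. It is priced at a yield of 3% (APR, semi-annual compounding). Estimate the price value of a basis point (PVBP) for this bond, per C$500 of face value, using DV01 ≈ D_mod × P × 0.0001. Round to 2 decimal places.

Periodic yield y = 0.015.
  t   CF        PV=CF/(1+0.015)^t    t·PV
  1        17.50        17.2414        17.2414
  2        17.50        16.9866        33.9732
  3        17.50        16.7355        50.2066
  4       517.50       487.5803     1,950.3214
  Σ                    538.5438     2,051.7425
P = 538.5438; D_Mac = 3.80980 half-year periods = 1.90490 yrs; D_mod = 1.87675 yrs.
DV01 ≈ 1.87675 × 538.5438 × 0.0001 = 0.101071.

C$0.10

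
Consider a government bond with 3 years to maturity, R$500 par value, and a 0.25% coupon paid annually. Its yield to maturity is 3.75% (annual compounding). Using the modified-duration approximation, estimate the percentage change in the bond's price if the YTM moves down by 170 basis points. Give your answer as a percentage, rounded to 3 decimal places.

Periodic yield y = 0.0375. Modified duration first:
  t   CF        PV=CF/(1+0.0375)^t    t·PV
  1         1.25         1.2048         1.2048
  2         1.25         1.1613         2.3225
  3       501.25       448.8385     1,346.5154
  Σ                    451.2046     1,350.0428
P = 451.2046; D_Mac = 2.99209 yrs; D_mod = 2.99209/(1+0.0375) = 2.88394 yrs.
ΔP/P ≈ -D_mod · Δy = -2.88394 × (-0.017) = +0.049027 = +4.9027%.

+4.903%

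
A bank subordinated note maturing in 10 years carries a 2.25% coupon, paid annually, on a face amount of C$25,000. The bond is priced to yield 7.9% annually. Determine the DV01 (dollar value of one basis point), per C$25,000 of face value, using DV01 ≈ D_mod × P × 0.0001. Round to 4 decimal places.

C$12.5462

Periodic yield y = 0.079.
  t   CF        PV=CF/(1+0.079)^t    t·PV
  1       562.50       521.3160       521.3160
  2       562.50       483.1474       966.2948
  3       562.50       447.7733     1,343.3199
  4       562.50       414.9892     1,659.9566
  5       562.50       384.6053     1,923.0267
  6       562.50       356.4461     2,138.6766
  7       562.50       330.3486     2,312.4399
  8       562.50       306.1618     2,449.2942
  9       562.50       283.7459     2,553.7127
  10   25,562.50    11,950.5771   119,505.7711
  Σ                 15,479.1106   135,373.8085
P = 15,479.1106; D_Mac = 8.74558 yrs; D_mod = 8.10526 yrs.
DV01 ≈ 8.10526 × 15,479.1106 × 0.0001 = 12.546229.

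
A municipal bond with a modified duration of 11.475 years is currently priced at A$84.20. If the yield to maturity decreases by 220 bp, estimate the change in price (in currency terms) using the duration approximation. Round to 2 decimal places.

Duration approximation: ΔP/P ≈ -D_mod · Δy = -11.475 × (-0.022) = +0.252450.
ΔP ≈ 84.20 × (+0.252450) = +21.25629.

+A$21.26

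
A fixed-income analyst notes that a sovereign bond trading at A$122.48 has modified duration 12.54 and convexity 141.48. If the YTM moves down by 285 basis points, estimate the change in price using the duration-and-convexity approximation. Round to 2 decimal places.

+A$50.81

Duration effect: -D_mod·Δy = -12.54 × (-0.0285) = +0.357390
Convexity effect: ½·C·(Δy)² = 0.5 × 141.48 × (-0.0285)² = +0.057458565
ΔP/P ≈ +0.357390 + 0.057458565 = +0.414848565
ΔP ≈ 122.48 × (+0.414848565) = +50.8106522412.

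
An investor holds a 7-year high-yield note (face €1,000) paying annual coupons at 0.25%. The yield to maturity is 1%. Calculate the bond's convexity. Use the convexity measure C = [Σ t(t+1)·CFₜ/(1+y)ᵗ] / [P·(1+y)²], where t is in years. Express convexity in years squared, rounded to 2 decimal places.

With y = 0.01:
  t   CF        PV=CF/(1+0.01)^t    t·PV        t(t+1)·PV
  1         2.50         2.4752         2.4752           4.9505
  2         2.50         2.4507         4.9015          14.7044
  3         2.50         2.4265         7.2794          29.1177
  4         2.50         2.4025         9.6098          48.0490
  5         2.50         2.3787        11.8933          71.3599
  6         2.50         2.3551        14.1307          98.9147
  7     1,002.50       935.0498     6,545.3489      52,362.7916
  Σ                    949.5385     6,595.6389      52,629.8879
P = 949.5385.
Convexity = Σ t(t+1)·PV / [P·(1+y)²] = 52,629.8879 / (949.5385 × 1.020100) = 54.33468.

54.33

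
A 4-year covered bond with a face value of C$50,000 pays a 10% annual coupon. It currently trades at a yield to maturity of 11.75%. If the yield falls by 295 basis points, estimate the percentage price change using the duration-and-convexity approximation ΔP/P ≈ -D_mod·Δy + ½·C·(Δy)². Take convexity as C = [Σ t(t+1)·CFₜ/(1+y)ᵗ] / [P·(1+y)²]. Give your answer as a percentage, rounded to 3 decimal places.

With y = 0.1175:
  t   CF        PV=CF/(1+0.1175)^t    t·PV        t(t+1)·PV
  1     5,000.00     4,474.2729     4,474.2729       8,948.5459
  2     5,000.00     4,003.8237     8,007.6473      24,022.9419
  3     5,000.00     3,582.8400    10,748.5199      42,994.0795
  4    55,000.00    35,267.3284   141,069.3137     705,346.5687
  Σ                 47,328.2650   164,299.7538     781,312.1359
P = 47,328.2650; D_Mac = 3.47149 yrs; D_mod = 3.10648 yrs; C = 13.21931.
Duration effect: -3.10648 × (-0.0295) = +0.091641
Convexity effect: 0.5 × 13.21931 × (-0.0295)² = +0.0057521
ΔP/P ≈ +0.091641 + 0.0057521 = +0.097393 = +9.7393%.

+9.739%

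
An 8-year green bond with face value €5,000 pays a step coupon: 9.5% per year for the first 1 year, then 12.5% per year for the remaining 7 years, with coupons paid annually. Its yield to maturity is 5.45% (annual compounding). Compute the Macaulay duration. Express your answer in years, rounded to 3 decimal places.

Periodic yield y = 0.0545. Discount each cash flow and weight by its year:
  t   CF        PV=CF/(1+0.0545)^t    t·PV
  1       475.00       450.4505       450.4505
  2       625.00       562.0654     1,124.1308
  3       625.00       533.0160     1,599.0481
  4       625.00       505.4680     2,021.8721
  5       625.00       479.3438     2,396.7189
  6       625.00       454.5697     2,727.4184
  7       625.00       431.0761     3,017.5326
  8     5,625.00     3,679.1700    29,433.3599
  Σ                  7,095.1595    42,770.5312
Price P = Σ PV = 7,095.1595.
Macaulay duration = Σ(t·PV) / P = 42,770.5312 / 7,095.1595 = 6.02813 years.

6.028 years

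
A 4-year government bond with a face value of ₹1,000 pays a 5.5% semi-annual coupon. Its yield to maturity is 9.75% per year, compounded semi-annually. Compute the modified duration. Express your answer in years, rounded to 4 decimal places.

Periodic yield y = 0.04875. First find Macaulay duration:
  t   CF        PV=CF/(1+0.04875)^t    t·PV
  1        27.50        26.2217        26.2217
  2        27.50        25.0028        50.0056
  3        27.50        23.8406        71.5217
  4        27.50        22.7324        90.9295
  5        27.50        21.6757       108.3784
  6        27.50        20.6681       124.0087
  7        27.50        19.7074       137.9517
  8     1,027.50       702.1114     5,616.8914
  Σ                    861.9601     6,225.9087
P = 861.9601; Macaulay duration = 6,225.9087 / 861.9601 = 7.22297 half-year periods = 3.61148 years.
Modified duration = D_Mac / (1 + y) = 3.61148 / 1.04875 = 3.44361 years.

3.4436 years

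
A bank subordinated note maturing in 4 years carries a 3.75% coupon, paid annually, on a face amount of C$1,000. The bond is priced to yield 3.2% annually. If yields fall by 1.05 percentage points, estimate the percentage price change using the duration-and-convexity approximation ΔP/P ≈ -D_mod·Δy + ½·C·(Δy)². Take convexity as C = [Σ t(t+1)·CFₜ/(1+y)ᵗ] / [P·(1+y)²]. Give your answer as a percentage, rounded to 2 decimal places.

With y = 0.032:
  t   CF        PV=CF/(1+0.032)^t    t·PV        t(t+1)·PV
  1        37.50        36.3372        36.3372          72.6744
  2        37.50        35.2105        70.4209         211.2628
  3        37.50        34.1187       102.3560         409.4241
  4     1,037.50       914.6803     3,658.7211      18,293.6056
  Σ                  1,020.3466     3,867.8353      18,986.9670
P = 1,020.3466; D_Mac = 3.79071 yrs; D_mod = 3.67317 yrs; C = 17.47223.
Duration effect: -3.67317 × (-0.0105) = +0.038568
Convexity effect: 0.5 × 17.47223 × (-0.0105)² = +0.0009632
ΔP/P ≈ +0.038568 + 0.0009632 = +0.039531 = +3.9531%.

+3.95%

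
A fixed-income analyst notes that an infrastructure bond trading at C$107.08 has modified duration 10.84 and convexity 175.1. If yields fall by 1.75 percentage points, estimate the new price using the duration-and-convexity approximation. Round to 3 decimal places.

Duration effect: -D_mod·Δy = -10.84 × (-0.0175) = +0.189700
Convexity effect: ½·C·(Δy)² = 0.5 × 175.1 × (-0.0175)² = +0.0268121875
ΔP/P ≈ +0.189700 + 0.0268121875 = +0.2165121875
New price ≈ 107.08 × (1 + 0.2165121875) = 130.2641250375.

C$130.264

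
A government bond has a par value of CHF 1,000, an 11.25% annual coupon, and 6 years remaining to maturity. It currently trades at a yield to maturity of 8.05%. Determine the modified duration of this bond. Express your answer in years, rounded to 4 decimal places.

4.4119 years

Periodic yield y = 0.0805. First find Macaulay duration:
  t   CF        PV=CF/(1+0.0805)^t    t·PV
  1       112.50       104.1185       104.1185
  2       112.50        96.3614       192.7227
  3       112.50        89.1822       267.5466
  4       112.50        82.5379       330.1516
  5       112.50        76.3886       381.9431
  6     1,112.50       699.1195     4,194.7168
  Σ                  1,147.7080     5,471.1993
P = 1,147.7080; Macaulay duration = 5,471.1993 / 1,147.7080 = 4.76707 years.
Modified duration = D_Mac / (1 + y) = 4.76707 / 1.0805 = 4.41191 years.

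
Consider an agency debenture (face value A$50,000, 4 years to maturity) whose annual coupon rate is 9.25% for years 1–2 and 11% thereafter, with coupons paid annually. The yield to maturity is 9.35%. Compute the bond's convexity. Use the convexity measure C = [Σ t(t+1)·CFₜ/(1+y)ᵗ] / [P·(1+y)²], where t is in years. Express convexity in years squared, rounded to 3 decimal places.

With y = 0.0935:
  t   CF        PV=CF/(1+0.0935)^t    t·PV        t(t+1)·PV
  1     4,625.00     4,229.5382     4,229.5382       8,459.0764
  2     4,625.00     3,867.8904     7,735.7809      23,207.3426
  3     5,500.00     4,206.3589    12,619.0768      50,476.3070
  4    55,500.00    38,816.6305   155,266.5220     776,332.6102
  Σ                 51,120.4180   179,850.9178     858,475.3362
P = 51,120.4180.
Convexity = Σ t(t+1)·PV / [P·(1+y)²] = 858,475.3362 / (51,120.4180 × 1.195742) = 14.04416.

14.044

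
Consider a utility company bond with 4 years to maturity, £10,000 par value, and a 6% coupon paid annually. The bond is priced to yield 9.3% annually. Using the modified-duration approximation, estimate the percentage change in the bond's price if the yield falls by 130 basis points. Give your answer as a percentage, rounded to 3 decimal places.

+4.344%

Periodic yield y = 0.093. Modified duration first:
  t   CF        PV=CF/(1+0.093)^t    t·PV
  1       600.00       548.9478       548.9478
  2       600.00       502.2396     1,004.4791
  3       600.00       459.5056     1,378.5167
  4    10,600.00     7,427.2017    29,708.8068
  Σ                  8,937.8947    32,640.7504
P = 8,937.8947; D_Mac = 3.65195 yrs; D_mod = 3.65195/(1+0.093) = 3.34122 yrs.
ΔP/P ≈ -D_mod · Δy = -3.34122 × (-0.013) = +0.043436 = +4.3436%.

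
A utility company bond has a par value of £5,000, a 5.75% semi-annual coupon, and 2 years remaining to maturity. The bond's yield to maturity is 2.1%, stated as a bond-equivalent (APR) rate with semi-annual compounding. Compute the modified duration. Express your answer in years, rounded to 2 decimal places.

Periodic yield y = 0.0105. First find Macaulay duration:
  t   CF        PV=CF/(1+0.0105)^t    t·PV
  1       143.75       142.2563       142.2563
  2       143.75       140.7781       281.5563
  3       143.75       139.3153       417.9460
  4     5,143.75     4,933.2665    19,733.0662
  Σ                  5,355.6163    20,574.8248
P = 5,355.6163; Macaulay duration = 20,574.8248 / 5,355.6163 = 3.84173 half-year periods = 1.92086 years.
Modified duration = D_Mac / (1 + y) = 1.92086 / 1.0105 = 1.90090 years.

1.90 years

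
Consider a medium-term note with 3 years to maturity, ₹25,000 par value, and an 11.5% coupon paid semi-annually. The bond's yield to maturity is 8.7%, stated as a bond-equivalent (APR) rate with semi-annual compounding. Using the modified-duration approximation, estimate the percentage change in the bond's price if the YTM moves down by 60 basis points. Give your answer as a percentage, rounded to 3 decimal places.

+1.515%

Periodic yield y = 0.0435. Modified duration first:
  t   CF        PV=CF/(1+0.0435)^t    t·PV
  1     1,437.50     1,377.5755     1,377.5755
  2     1,437.50     1,320.1490     2,640.2980
  3     1,437.50     1,265.1164     3,795.3493
  4     1,437.50     1,212.3780     4,849.5119
  5     1,437.50     1,161.8380     5,809.1901
  6    26,437.50    20,476.9686   122,861.8116
  Σ                 26,814.0255   141,333.7363
P = 26,814.0255; D_Mac = 5.27089 half-year periods = 2.63544 yrs; D_mod = 2.63544/(1+0.0435) = 2.52558 yrs.
ΔP/P ≈ -D_mod · Δy = -2.52558 × (-0.006) = +0.015153 = +1.5153%.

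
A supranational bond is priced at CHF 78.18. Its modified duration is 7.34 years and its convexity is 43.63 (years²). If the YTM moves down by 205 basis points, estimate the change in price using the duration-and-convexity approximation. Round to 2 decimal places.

Duration effect: -D_mod·Δy = -7.34 × (-0.0205) = +0.150470
Convexity effect: ½·C·(Δy)² = 0.5 × 43.63 × (-0.0205)² = +0.00916775375
ΔP/P ≈ +0.150470 + 0.00916775375 = +0.15963775375
ΔP ≈ 78.18 × (+0.15963775375) = +12.480479588175.

+CHF 12.48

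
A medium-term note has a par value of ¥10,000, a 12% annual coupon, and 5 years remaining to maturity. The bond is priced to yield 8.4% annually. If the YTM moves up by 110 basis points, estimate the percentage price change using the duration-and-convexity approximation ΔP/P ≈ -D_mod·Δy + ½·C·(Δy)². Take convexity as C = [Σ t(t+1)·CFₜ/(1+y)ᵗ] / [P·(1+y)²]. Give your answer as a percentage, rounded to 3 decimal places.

With y = 0.084:
  t   CF        PV=CF/(1+0.084)^t    t·PV        t(t+1)·PV
  1     1,200.00     1,107.0111     1,107.0111       2,214.0221
  2     1,200.00     1,021.2279     2,042.4558       6,127.3675
  3     1,200.00       942.0922     2,826.2765      11,305.1062
  4     1,200.00       869.0887     3,476.3549      17,381.7746
  5    11,200.00     7,482.9288    37,414.6439     224,487.8633
  Σ                 11,422.3487    46,866.7423     261,516.1338
P = 11,422.3487; D_Mac = 4.10307 yrs; D_mod = 3.78512 yrs; C = 19.48429.
Duration effect: -3.78512 × (+0.011) = -0.041636
Convexity effect: 0.5 × 19.48429 × (0.011)² = +0.0011788
ΔP/P ≈ -0.041636 + 0.0011788 = -0.040458 = -4.0458%.

-4.046%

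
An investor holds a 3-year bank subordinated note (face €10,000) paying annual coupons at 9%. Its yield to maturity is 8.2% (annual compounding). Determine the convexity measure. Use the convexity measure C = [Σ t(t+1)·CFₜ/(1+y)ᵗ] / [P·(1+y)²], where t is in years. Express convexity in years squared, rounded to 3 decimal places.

With y = 0.082:
  t   CF        PV=CF/(1+0.082)^t    t·PV        t(t+1)·PV
  1       900.00       831.7930       831.7930       1,663.5860
  2       900.00       768.7551     1,537.5101       4,612.5304
  3    10,900.00     8,604.8780    25,814.6339     103,258.5356
  Σ                 10,205.4260    28,183.9370     109,534.6519
P = 10,205.4260.
Convexity = Σ t(t+1)·PV / [P·(1+y)²] = 109,534.6519 / (10,205.4260 × 1.170724) = 9.16782.

9.168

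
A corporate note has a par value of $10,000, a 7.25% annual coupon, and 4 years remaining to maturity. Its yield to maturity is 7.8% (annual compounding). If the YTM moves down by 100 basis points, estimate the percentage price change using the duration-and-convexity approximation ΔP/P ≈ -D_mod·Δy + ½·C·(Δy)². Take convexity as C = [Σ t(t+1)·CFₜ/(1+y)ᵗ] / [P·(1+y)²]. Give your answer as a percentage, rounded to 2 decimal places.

With y = 0.078:
  t   CF        PV=CF/(1+0.078)^t    t·PV        t(t+1)·PV
  1       725.00       672.5417       672.5417       1,345.0835
  2       725.00       623.8792     1,247.7583       3,743.2750
  3       725.00       578.7376     1,736.2129       6,944.8516
  4    10,725.00     7,941.8606    31,767.4422     158,837.2111
  Σ                  9,817.0191    35,423.9552     170,870.4212
P = 9,817.0191; D_Mac = 3.60842 yrs; D_mod = 3.34733 yrs; C = 14.97786.
Duration effect: -3.34733 × (-0.01) = +0.033473
Convexity effect: 0.5 × 14.97786 × (-0.01)² = +0.0007489
ΔP/P ≈ +0.033473 + 0.0007489 = +0.034222 = +3.4222%.

+3.42%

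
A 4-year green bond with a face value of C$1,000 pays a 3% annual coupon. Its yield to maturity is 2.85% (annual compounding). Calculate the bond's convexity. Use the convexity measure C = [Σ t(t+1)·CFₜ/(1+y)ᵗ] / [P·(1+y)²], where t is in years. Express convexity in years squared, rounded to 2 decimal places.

With y = 0.0285:
  t   CF        PV=CF/(1+0.0285)^t    t·PV        t(t+1)·PV
  1        30.00        29.1687        29.1687          58.3374
  2        30.00        28.3604        56.7208         170.1625
  3        30.00        27.5745        82.7236         330.8945
  4     1,030.00       920.4920     3,681.9682      18,409.8409
  Σ                  1,005.5957     3,850.5814      18,969.2354
P = 1,005.5957.
Convexity = Σ t(t+1)·PV / [P·(1+y)²] = 18,969.2354 / (1,005.5957 × 1.057812) = 17.83273.

17.83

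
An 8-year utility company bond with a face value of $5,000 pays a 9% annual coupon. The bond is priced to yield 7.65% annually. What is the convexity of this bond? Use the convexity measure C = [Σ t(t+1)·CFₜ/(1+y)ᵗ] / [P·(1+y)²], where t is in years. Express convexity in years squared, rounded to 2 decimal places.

42.93

With y = 0.0765:
  t   CF        PV=CF/(1+0.0765)^t    t·PV        t(t+1)·PV
  1       450.00       418.0214       418.0214         836.0427
  2       450.00       388.3152       776.6305       2,329.8915
  3       450.00       360.7202     1,082.1605       4,328.6419
  4       450.00       335.0861     1,340.3443       6,701.7214
  5       450.00       311.2736     1,556.3682       9,338.2092
  6       450.00       289.1534     1,734.9204      12,144.4430
  7       450.00       268.6051     1,880.2358      15,041.8863
  8     5,450.00     3,021.9288    24,175.4305     217,578.8743
  Σ                  5,393.1038    32,964.1115     268,299.7103
P = 5,393.1038.
Convexity = Σ t(t+1)·PV / [P·(1+y)²] = 268,299.7103 / (5,393.1038 × 1.158852) = 42.92926.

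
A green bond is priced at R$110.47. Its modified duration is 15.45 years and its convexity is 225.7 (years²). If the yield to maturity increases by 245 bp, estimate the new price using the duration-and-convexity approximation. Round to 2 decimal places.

Duration effect: -D_mod·Δy = -15.45 × (+0.0245) = -0.378525
Convexity effect: ½·C·(Δy)² = 0.5 × 225.7 × (0.0245)² = +0.0677382125
ΔP/P ≈ -0.378525 + 0.0677382125 = -0.3107867875
New price ≈ 110.47 × (1 - 0.3107867875) = 76.137383584875.

R$76.14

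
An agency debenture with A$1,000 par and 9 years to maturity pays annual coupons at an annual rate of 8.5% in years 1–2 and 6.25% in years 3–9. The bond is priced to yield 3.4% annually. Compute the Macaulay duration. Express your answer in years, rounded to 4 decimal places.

Periodic yield y = 0.034. Discount each cash flow and weight by its year:
  t   CF        PV=CF/(1+0.034)^t    t·PV
  1        85.00        82.2050        82.2050
  2        85.00        79.5020       159.0039
  3        62.50        56.5351       169.6054
  4        62.50        54.6761       218.7046
  5        62.50        52.8783       264.3914
  6        62.50        51.1395       306.8372
  7        62.50        49.4580       346.2058
  8        62.50        47.8317       382.6535
  9     1,062.50       786.4011     7,077.6095
  Σ                  1,260.6268     9,007.2163
Price P = Σ PV = 1,260.6268.
Macaulay duration = Σ(t·PV) / P = 9,007.2163 / 1,260.6268 = 7.14503 years.

7.1450 years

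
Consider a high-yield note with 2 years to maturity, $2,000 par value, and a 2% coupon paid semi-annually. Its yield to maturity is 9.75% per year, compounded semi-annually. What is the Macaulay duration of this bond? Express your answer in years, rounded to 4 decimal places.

Periodic yield y = 0.04875. Discount each cash flow and weight by its period:
  t   CF        PV=CF/(1+0.04875)^t    t·PV
  1        20.00        19.0703        19.0703
  2        20.00        18.1839        36.3677
  3        20.00        17.3386        52.0158
  4     2,020.00     1,669.7962     6,679.1849
  Σ                  1,724.3890     6,786.6387
Price P = Σ PV = 1,724.3890.
Macaulay duration = Σ(t·PV) / P = 6,786.6387 / 1,724.3890 = 3.93568 half-year periods.
In years: 3.93568 / 2 = 1.96784 years.

1.9678 years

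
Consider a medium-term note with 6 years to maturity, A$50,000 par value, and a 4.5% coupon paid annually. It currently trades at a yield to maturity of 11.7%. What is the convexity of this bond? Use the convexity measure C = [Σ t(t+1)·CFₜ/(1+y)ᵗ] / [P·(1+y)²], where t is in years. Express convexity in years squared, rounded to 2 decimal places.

With y = 0.117:
  t   CF        PV=CF/(1+0.117)^t    t·PV        t(t+1)·PV
  1     2,250.00     2,014.3241     2,014.3241       4,028.6482
  2     2,250.00     1,803.3340     3,606.6680      10,820.0040
  3     2,250.00     1,614.4441     4,843.3322      19,373.3286
  4     2,250.00     1,445.3393     5,781.3574      28,906.7869
  5     2,250.00     1,293.9475     6,469.7375      38,818.4247
  6    52,250.00    26,900.9276   161,405.5658   1,129,838.9604
  Σ                 35,072.3166   184,120.9848   1,231,786.1528
P = 35,072.3166.
Convexity = Σ t(t+1)·PV / [P·(1+y)²] = 1,231,786.1528 / (35,072.3166 × 1.247689) = 28.14910.

28.15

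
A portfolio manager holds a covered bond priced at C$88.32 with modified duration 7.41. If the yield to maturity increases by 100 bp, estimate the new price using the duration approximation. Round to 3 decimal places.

Duration approximation: ΔP/P ≈ -D_mod · Δy = -7.41 × (+0.01) = -0.074100.
New price ≈ 88.32 × (1 - 0.074100) = 81.775488.

C$81.775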